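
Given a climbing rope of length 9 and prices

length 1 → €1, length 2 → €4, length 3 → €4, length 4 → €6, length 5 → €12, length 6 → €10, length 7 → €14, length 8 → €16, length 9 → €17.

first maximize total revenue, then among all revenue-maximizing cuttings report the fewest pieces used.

3

Let r[k] be the best obtainable value from length k. For each k, try every first piece i and keep the best of price[i] + r[k−i].
r[1] = 1
r[2] = 4
r[3] = 5  (first piece 1, then r[2]=4)
r[4] = 8  (first piece 2, then r[2]=4)
r[5] = 12
r[6] = 13  (first piece 1, then r[5]=12)
r[7] = 16  (first piece 2, then r[5]=12)
r[8] = 17  (first piece 1, then r[7]=16)
r[9] = 20  (first piece 2, then r[7]=16)
Maximum revenue is €20.
Now minimize piece count subject to staying optimal: for each k, pieces[k] = 1 + min over i with p[i]+r[k−i]=r[k] of pieces[k−i].
pieces[6] = 2
pieces[7] = 2
pieces[8] = 3
pieces[9] = 3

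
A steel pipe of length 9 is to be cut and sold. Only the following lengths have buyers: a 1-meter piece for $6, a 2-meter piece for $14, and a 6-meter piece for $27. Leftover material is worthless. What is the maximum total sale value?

Let f[k] be the best obtainable value from length k. For each k, try every first piece i and keep the best of price[i] + f[k−i].
f[1] = 6
f[2] = max(6+6, 14+0) = 14
f[3] = max(6+14, 14+6) = 20
f[4] = max(6+20, 14+14) = 28
f[5] = max(6+28, 14+20) = 34
f[6] = max(6+34, 14+28, 27+0) = 42
f[7] = max(6+42, 14+34, 27+6) = 48
f[8] = max(6+48, 14+42, 27+14) = 56
f[9] = max(6+56, 14+48, 27+20) = 62
One optimal cutting: 2 + 2 + 2 + 2 + 1 → $62.

62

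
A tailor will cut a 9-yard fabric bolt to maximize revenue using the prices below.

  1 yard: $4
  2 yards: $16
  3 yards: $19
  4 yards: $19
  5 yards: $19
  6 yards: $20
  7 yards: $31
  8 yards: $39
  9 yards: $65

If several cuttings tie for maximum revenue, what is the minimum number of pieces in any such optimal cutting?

Consider every possible first cut. r[k] is the best of p[i]+r[k−i] over all sellable i≤k.
r[1] = 4
r[2] = 16
r[3] = 20  (first piece 1, then r[2]=16)
r[4] = 32  (first piece 2, then r[2]=16)
r[5] = 36  (first piece 1, then r[4]=32)
r[6] = 48  (first piece 2, then r[4]=32)
r[7] = 52  (first piece 1, then r[6]=48)
r[8] = 64  (first piece 2, then r[6]=48)
r[9] = 68  (first piece 1, then r[8]=64)
Maximum revenue is $68.
Now minimize piece count subject to staying optimal: for each k, pieces[k] = 1 + min over i with p[i]+r[k−i]=r[k] of pieces[k−i].
pieces[6] = 3
pieces[7] = 4
pieces[8] = 4
pieces[9] = 5

5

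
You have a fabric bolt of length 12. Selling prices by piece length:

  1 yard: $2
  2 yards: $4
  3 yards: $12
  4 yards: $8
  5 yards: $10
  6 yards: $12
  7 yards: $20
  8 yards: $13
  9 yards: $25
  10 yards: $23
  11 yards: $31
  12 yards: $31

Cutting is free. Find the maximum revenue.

48

Consider every possible first cut. v[k] is the best of p[i]+v[k−i] over all sellable i≤k.
v[1] = 2
v[2] = 4  (first piece 1, then v[1]=2)
v[3] = 12
v[4] = 14  (first piece 1, then v[3]=12)
v[5] = 16  (first piece 1, then v[4]=14)
v[6] = 24  (first piece 3, then v[3]=12)
v[7] = 26  (first piece 1, then v[6]=24)
v[8] = 28  (first piece 1, then v[7]=26)
v[9] = 36  (first piece 3, then v[6]=24)
v[10] = 38  (first piece 1, then v[9]=36)
v[11] = 40  (first piece 1, then v[10]=38)
v[12] = 48  (first piece 3, then v[9]=36)
One optimal cutting: 3 + 3 + 3 + 3 → $12 + $12 + $12 + $12 = $48.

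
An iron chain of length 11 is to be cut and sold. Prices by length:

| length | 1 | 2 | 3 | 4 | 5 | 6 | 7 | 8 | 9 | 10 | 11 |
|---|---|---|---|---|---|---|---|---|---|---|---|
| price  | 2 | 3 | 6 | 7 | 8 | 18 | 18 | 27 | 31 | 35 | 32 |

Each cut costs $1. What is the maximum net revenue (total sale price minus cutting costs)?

36

Build net[k] bottom-up: net[k] = max over allowed piece i of (p[i] + net[k−i]) − 1 per cut.
net[1] = 2
net[2] = 3  (first piece 1, then net[1]=2)
net[3] = 6
net[4] = 7  (first piece 1, then net[3]=6)
net[5] = 8  (first piece 1, then net[4]=7)
net[6] = 18
net[7] = 19  (first piece 1, then net[6]=18)
net[8] = 27
net[9] = 31
net[10] = 35
net[11] = 36  (first piece 1, then net[10]=35)
One optimal plan: pieces 10 + 1 (1 cut) → $37 − $1 = $36.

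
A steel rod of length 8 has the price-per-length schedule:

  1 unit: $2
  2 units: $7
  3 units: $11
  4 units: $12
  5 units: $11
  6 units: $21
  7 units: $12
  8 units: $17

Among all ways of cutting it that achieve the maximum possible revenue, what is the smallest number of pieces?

3

Let r[k] be the best obtainable value from length k. For each k, try every first piece i and keep the best of price[i] + r[k−i].
r[1] = 2
r[2] = max(2+2, 7+0) = 7
r[3] = max(2+7, 7+2, 11+0) = 11
r[4] = max(2+11, 7+7, 11+2, 12+0) = 14
r[5] = max(2+14, 7+11, 11+7, 12+2, 11+0) = 18
r[6] = max(2+18, 7+14, 11+11, 12+7, 11+2, 21+0) = 22
r[7] = max(2+22, 7+18, 11+14, …, 21+2, 12+0) = 25
r[8] = max(2+25, 7+22, 11+18, …, 12+2, 17+0) = 29
Maximum revenue is $29.
Now minimize piece count subject to staying optimal: for each k, pieces[k] = 1 + min over i with p[i]+r[k−i]=r[k] of pieces[k−i].
pieces[5] = 2
pieces[6] = 2
pieces[7] = 3
pieces[8] = 3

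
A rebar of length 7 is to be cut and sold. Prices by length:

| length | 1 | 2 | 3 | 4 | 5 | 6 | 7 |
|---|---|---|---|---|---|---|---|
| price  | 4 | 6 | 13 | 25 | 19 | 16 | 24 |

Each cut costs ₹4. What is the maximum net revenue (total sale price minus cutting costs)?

34

Let net[k] be the best obtainable value from length k. For each k, try every first piece i and keep the best of price[i] + net[k−i] minus the 4 cut fee when i<k.
net[1] = 4
net[2] = max(4+4-4, 6+0) = 6
net[3] = max(4+6-4, 6+4-4, 13+0) = 13
net[4] = max(4+13-4, 6+6-4, 13+4-4, 25+0) = 25
net[5] = max(4+25-4, 6+13-4, 13+6-4, 25+4-4, 19+0) = 25
net[6] = max(4+25-4, 6+25-4, 13+13-4, 25+6-4, 19+4-4, 16+0) = 27
net[7] = max(4+27-4, 6+25-4, 13+25-4, …, 16+4-4, 24+0) = 34
One optimal plan: pieces 4 + 3 (1 cut) → ₹38 − ₹4 = ₹34.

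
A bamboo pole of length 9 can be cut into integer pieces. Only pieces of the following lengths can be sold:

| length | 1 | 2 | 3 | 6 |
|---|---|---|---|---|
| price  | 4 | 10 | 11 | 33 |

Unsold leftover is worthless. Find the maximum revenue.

47

Build r[k] bottom-up: r[k] = max over allowed piece i of (p[i] + r[k−i]).
r[1] = 4
r[2] = max(4+4, 10+0) = 10
r[3] = max(4+10, 10+4, 11+0) = 14
r[4] = max(4+14, 10+10, 11+4) = 20
r[5] = max(4+20, 10+14, 11+10) = 24
r[6] = max(4+24, 10+20, 11+14, 33+0) = 33
r[7] = max(4+33, 10+24, 11+20, 33+4) = 37
r[8] = max(4+37, 10+33, 11+24, 33+10) = 43
r[9] = max(4+43, 10+37, 11+33, 33+14) = 47
One optimal cutting: 6 + 2 + 1 → $47.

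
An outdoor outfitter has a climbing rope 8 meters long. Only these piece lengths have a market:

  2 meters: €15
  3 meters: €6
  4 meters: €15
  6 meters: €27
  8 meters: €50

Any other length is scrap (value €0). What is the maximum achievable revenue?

Consider every possible first cut. best[k] is the best of p[i]+best[k−i] over all sellable i≤k.
best[1] = 0
best[2] = 15
best[3] = max(15+0, 6+0) = 15
best[4] = max(15+15, 6+0, 15+0) = 30
best[5] = max(15+15, 6+15, 15+0) = 30
best[6] = max(15+30, 6+15, 15+15, 27+0) = 45
best[7] = max(15+30, 6+30, 15+15, 27+0) = 45
best[8] = max(15+45, 6+30, 15+30, 27+15, 50+0) = 60
One optimal cutting: 2 + 2 + 2 + 2 → €60.

60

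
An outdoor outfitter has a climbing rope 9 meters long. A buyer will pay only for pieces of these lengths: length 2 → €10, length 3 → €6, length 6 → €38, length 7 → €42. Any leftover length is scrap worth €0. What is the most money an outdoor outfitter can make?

Let r[k] be the best obtainable value from length k. For each k, try every first piece i and keep the best of price[i] + r[k−i].
r[1] = 0
r[2] = 10
r[3] = max(10+0, 6+0) = 10
r[4] = max(10+10, 6+0) = 20
r[5] = max(10+10, 6+10) = 20
r[6] = max(10+20, 6+10, 38+0) = 38
r[7] = max(10+20, 6+20, 38+0, 42+0) = 42
r[8] = max(10+38, 6+20, 38+10, 42+0) = 48
r[9] = max(10+42, 6+38, 38+10, 42+10) = 52
One optimal cutting: 7 + 2 → €52.

52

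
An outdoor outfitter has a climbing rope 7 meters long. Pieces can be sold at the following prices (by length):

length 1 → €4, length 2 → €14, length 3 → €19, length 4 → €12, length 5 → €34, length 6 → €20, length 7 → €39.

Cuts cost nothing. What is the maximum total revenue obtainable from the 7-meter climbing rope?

Build best[k] bottom-up: best[k] = max over allowed piece i of (p[i] + best[k−i]).
best[1] = 4
best[2] = max(4+4, 14+0) = 14
best[3] = max(4+14, 14+4, 19+0) = 19
best[4] = max(4+19, 14+14, 19+4, 12+0) = 28
best[5] = max(4+28, 14+19, 19+14, 12+4, 34+0) = 34
best[6] = max(4+34, 14+28, 19+19, 12+14, 34+4, 20+0) = 42
best[7] = max(4+42, 14+34, 19+28, …, 20+4, 39+0) = 48
One optimal cutting: 5 + 2 → €34 + €14 = €48.

48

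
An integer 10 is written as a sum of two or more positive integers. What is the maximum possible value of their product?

36

Fill P[k] for k=2..10: at each k try every first piece i and multiply by the better of (k−i) uncut or P[k−i].
P[2] = 1·max(1,0) = 1·1 = 1
P[3] = max(1·2, 2·1) = 2
P[4] = max(1·3, 2·2, 3·1) = 4
P[5] = max(1·4, 2·3, 3·2, 4·1) = 6
P[6] = max(1·6, 2·4, 3·3, 4·2, 5·1) = 9
P[7] = max(1·9, 2·6, 3·4, 4·3, 5·2, 6·1) = 12
P[8] = max(1·12, 2·9, 3·6, …, 6·2, 7·1) = 18
P[9] = max(1·18, 2·12, 3·9, …, 7·2, 8·1) = 27
P[10] = max(1·27, 2·18, 3·12, …, 8·2, 9·1) = 36
One optimal split: 3 + 3 + 2 + 2; product 3·3·2·2 = 36.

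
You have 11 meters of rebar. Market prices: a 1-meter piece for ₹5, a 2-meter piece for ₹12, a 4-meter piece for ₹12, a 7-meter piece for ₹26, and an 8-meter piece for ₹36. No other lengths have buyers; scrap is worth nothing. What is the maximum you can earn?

Consider every possible first cut. best[k] is the best of p[i]+best[k−i] over all sellable i≤k.
best[1] = 5
best[2] = 12
best[3] = 17  (first piece 1, then best[2]=12)
best[4] = 24  (first piece 2, then best[2]=12)
best[5] = 29  (first piece 1, then best[4]=24)
best[6] = 36  (first piece 2, then best[4]=24)
best[7] = 41  (first piece 1, then best[6]=36)
best[8] = 48  (first piece 2, then best[6]=36)
best[9] = 53  (first piece 1, then best[8]=48)
best[10] = 60  (first piece 2, then best[8]=48)
best[11] = 65  (first piece 1, then best[10]=60)
One optimal cutting: 2 + 2 + 2 + 2 + 2 + 1 → ₹65.

65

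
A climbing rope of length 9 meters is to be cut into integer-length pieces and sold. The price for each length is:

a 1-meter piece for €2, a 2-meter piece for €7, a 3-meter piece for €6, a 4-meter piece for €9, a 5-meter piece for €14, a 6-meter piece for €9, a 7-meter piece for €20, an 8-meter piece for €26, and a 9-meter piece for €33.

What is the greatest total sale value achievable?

33

Let v[k] be the best obtainable value from length k. For each k, try every first piece i and keep the best of price[i] + v[k−i].
v[1] = 2
v[2] = max(2+2, 7+0) = 7
v[3] = max(2+7, 7+2, 6+0) = 9
v[4] = max(2+9, 7+7, 6+2, 9+0) = 14
v[5] = max(2+14, 7+9, 6+7, 9+2, 14+0) = 16
v[6] = max(2+16, 7+14, 6+9, 9+7, 14+2, 9+0) = 21
v[7] = max(2+21, 7+16, 6+14, …, 9+2, 20+0) = 23
v[8] = max(2+23, 7+21, 6+16, …, 20+2, 26+0) = 28
v[9] = max(2+28, 7+23, 6+21, …, 26+2, 33+0) = 33
Best is to sell the whole 9-meter piece uncut for €33.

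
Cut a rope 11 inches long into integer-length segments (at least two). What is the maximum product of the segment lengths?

54

Fill g[k] for k=2..11: at each k try every first piece i and multiply by the better of (k−i) uncut or g[k−i].
g[2] = 1×max(1,0) = 1×1 = 1
g[3] = 1×max(2,1) = 1×2 = 2
g[4] = 2×max(2,1) = 2×2 = 4
g[5] = 2×max(3,2) = 2×3 = 6
g[6] = 3×max(3,2) = 3×3 = 9
g[7] = 2×max(5,6) = 2×6 = 12
g[8] = 2×max(6,9) = 2×9 = 18
g[9] = 3×max(6,9) = 3×9 = 27
g[10] = 2×max(8,18) = 2×18 = 36
g[11] = 2×max(9,27) = 2×27 = 54
One optimal split: 3 + 3 + 3 + 2; product 3×3×3×2 = 54.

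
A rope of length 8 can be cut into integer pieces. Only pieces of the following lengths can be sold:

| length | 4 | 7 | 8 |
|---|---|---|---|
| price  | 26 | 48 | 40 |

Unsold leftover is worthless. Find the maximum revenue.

52

Build best[k] bottom-up: best[k] = max over allowed piece i of (p[i] + best[k−i]).
best[1] = 0
best[2] = 0
best[3] = 0
best[4] = 26
best[5] = 26
best[6] = 26
best[7] = 48
best[8] = 52  (first piece 4, then best[4]=26)
One optimal cutting: 4 + 4 → €52.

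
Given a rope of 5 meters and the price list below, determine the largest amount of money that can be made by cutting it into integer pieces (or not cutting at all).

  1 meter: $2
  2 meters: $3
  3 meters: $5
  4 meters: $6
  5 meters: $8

10

Let R[k] be the best obtainable value from length k. For each k, try every first piece i and keep the best of price[i] + R[k−i].
R[1] = 2
R[2] = 4  (first piece 1, then R[1]=2)
R[3] = 6  (first piece 1, then R[2]=4)
R[4] = 8  (first piece 1, then R[3]=6)
R[5] = 10  (first piece 1, then R[4]=8)
One optimal cutting: 1 + 1 + 1 + 1 + 1 → $2 + $2 + $2 + $2 + $2 = $10.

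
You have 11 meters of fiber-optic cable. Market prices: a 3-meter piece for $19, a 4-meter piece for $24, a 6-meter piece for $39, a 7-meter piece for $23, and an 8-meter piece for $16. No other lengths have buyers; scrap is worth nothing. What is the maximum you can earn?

Consider every possible first cut. best[k] is the best of p[i]+best[k−i] over all sellable i≤k.
best[1] = 0
best[2] = 0
best[3] = 19
best[4] = 24
best[5] = 24
best[6] = 39
best[7] = 43  (first piece 3, then best[4]=24)
best[8] = 48  (first piece 4, then best[4]=24)
best[9] = 58  (first piece 3, then best[6]=39)
best[10] = 63  (first piece 4, then best[6]=39)
best[11] = 67  (first piece 3, then best[8]=48)
One optimal cutting: 4 + 4 + 3 → $67.

67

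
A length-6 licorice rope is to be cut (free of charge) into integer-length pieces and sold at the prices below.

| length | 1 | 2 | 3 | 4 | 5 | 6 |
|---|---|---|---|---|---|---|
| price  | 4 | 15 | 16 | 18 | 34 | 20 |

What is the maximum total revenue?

45

Let r[k] be the best obtainable value from length k. For each k, try every first piece i and keep the best of price[i] + r[k−i].
r[1] = 4
r[2] = max(4+4, 15+0) = 15
r[3] = max(4+15, 15+4, 16+0) = 19
r[4] = max(4+19, 15+15, 16+4, 18+0) = 30
r[5] = max(4+30, 15+19, 16+15, 18+4, 34+0) = 34
r[6] = max(4+34, 15+30, 16+19, 18+15, 34+4, 20+0) = 45
One optimal cutting: 2 + 2 + 2 → ¢15 + ¢15 + ¢15 = ¢45.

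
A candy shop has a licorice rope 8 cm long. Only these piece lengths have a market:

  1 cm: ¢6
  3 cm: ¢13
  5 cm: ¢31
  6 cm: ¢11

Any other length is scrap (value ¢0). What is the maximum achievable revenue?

49

Build r[k] bottom-up: r[k] = max over allowed piece i of (p[i] + r[k−i]).
r[1] = 6
r[2] = 12  (first piece 1, then r[1]=6)
r[3] = 18  (first piece 1, then r[2]=12)
r[4] = 24  (first piece 1, then r[3]=18)
r[5] = 31
r[6] = 37  (first piece 1, then r[5]=31)
r[7] = 43  (first piece 1, then r[6]=37)
r[8] = 49  (first piece 1, then r[7]=43)
One optimal cutting: 5 + 1 + 1 + 1 → ¢49.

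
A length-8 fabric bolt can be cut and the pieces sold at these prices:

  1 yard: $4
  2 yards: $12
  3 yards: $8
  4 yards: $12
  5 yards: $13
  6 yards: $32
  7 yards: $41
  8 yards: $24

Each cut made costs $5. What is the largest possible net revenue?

Let net[k] be the best obtainable value from length k. For each k, try every first piece i and keep the best of price[i] + net[k−i] minus the 5 cut fee when i<k.
net[1] = 4
net[2] = max(4+4-5, 12+0) = 12
net[3] = max(4+12-5, 12+4-5, 8+0) = 11
net[4] = max(4+11-5, 12+12-5, 8+4-5, 12+0) = 19
net[5] = max(4+19-5, 12+11-5, 8+12-5, 12+4-5, 13+0) = 18
net[6] = max(4+18-5, 12+19-5, 8+11-5, 12+12-5, 13+4-5, 32+0) = 32
net[7] = max(4+32-5, 12+18-5, 8+19-5, …, 32+4-5, 41+0) = 41
net[8] = max(4+41-5, 12+32-5, 8+18-5, …, 41+4-5, 24+0) = 40
One optimal plan: pieces 7 + 1 (1 cut) → $45 − $5 = $40.

40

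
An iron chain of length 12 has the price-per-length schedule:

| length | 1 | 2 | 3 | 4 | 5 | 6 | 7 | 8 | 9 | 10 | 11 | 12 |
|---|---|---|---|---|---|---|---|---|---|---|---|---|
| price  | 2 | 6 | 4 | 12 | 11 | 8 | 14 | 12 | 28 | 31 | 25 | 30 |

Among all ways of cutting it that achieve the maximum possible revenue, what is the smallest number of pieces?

2

Let r[k] be the best obtainable value from length k. For each k, try every first piece i and keep the best of price[i] + r[k−i].
r[1] = 2
r[2] = max(2+2, 6+0) = 6
r[3] = max(2+6, 6+2, 4+0) = 8
r[4] = max(2+8, 6+6, 4+2, 12+0) = 12
r[5] = max(2+12, 6+8, 4+6, 12+2, 11+0) = 14
r[6] = max(2+14, 6+12, 4+8, 12+6, 11+2, 8+0) = 18
r[7] = max(2+18, 6+14, 4+12, …, 8+2, 14+0) = 20
r[8] = max(2+20, 6+18, 4+14, …, 14+2, 12+0) = 24
r[9] = max(2+24, 6+20, 4+18, …, 12+2, 28+0) = 28
r[10] = max(2+28, 6+24, 4+20, …, 28+2, 31+0) = 31
r[11] = max(2+31, 6+28, 4+24, …, 31+2, 25+0) = 34
r[12] = max(2+34, 6+31, 4+28, …, 25+2, 30+0) = 37
Maximum revenue is $37.
Now minimize piece count subject to staying optimal: for each k, pieces[k] = 1 + min over i with p[i]+r[k−i]=r[k] of pieces[k−i].
pieces[9] = 1
pieces[10] = 1
pieces[11] = 2
pieces[12] = 2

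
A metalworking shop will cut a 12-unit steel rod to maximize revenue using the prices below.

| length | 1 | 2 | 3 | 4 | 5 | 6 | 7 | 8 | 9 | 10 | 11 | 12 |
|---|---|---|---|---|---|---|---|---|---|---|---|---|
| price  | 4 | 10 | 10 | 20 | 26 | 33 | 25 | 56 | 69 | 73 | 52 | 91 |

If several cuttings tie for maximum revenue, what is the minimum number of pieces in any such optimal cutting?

Consider every possible first cut. r[k] is the best of p[i]+r[k−i] over all sellable i≤k.
r[1] = 4
r[2] = max(4+4, 10+0) = 10
r[3] = max(4+10, 10+4, 10+0) = 14
r[4] = max(4+14, 10+10, 10+4, 20+0) = 20
r[5] = max(4+20, 10+14, 10+10, 20+4, 26+0) = 26
r[6] = max(4+26, 10+20, 10+14, 20+10, 26+4, 33+0) = 33
r[7] = max(4+33, 10+26, 10+20, …, 33+4, 25+0) = 37
r[8] = max(4+37, 10+33, 10+26, …, 25+4, 56+0) = 56
r[9] = max(4+56, 10+37, 10+33, …, 56+4, 69+0) = 69
r[10] = max(4+69, 10+56, 10+37, …, 69+4, 73+0) = 73
r[11] = max(4+73, 10+69, 10+56, …, 73+4, 52+0) = 79
r[12] = max(4+79, 10+73, 10+69, …, 52+4, 91+0) = 91
Maximum revenue is $91.
Now minimize piece count subject to staying optimal: for each k, pieces[k] = 1 + min over i with p[i]+r[k−i]=r[k] of pieces[k−i].
pieces[9] = 1
pieces[10] = 1
pieces[11] = 2
pieces[12] = 1

1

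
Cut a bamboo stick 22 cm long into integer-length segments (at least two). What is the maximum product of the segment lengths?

2916

Define f[k] = max over 1≤i<k of i · max(k−i, f[k−i]); the inner max lets the remainder stay uncut if that's better.
Small cases: f[2]=1, f[3]=2, f[4]=4, f[5]=6, f[6]=9, f[7]=12, f[8]=18, f[9]=27, f[10]=36, f[11]=54, f[12]=81, f[13]=108, f[14]=162.
f[15] = 3*max(12,81) = 3*81 = 243
f[16] = 2*max(14,162) = 2*162 = 324
f[17] = 2*max(15,243) = 2*243 = 486
f[18] = 3*max(15,243) = 3*243 = 729
f[19] = 2*max(17,486) = 2*486 = 972
f[20] = 2*max(18,729) = 2*729 = 1458
f[21] = 3*max(18,729) = 3*729 = 2187
f[22] = 2*max(20,1458) = 2*1458 = 2916
One optimal split: 3 + 3 + 3 + 3 + 3 + 3 + 2 + 2; product 3*3*3*3*3*3*2*2 = 2916.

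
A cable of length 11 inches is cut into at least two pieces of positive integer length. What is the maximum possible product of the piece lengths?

Define g[k] = max over 1≤i<k of i · max(k−i, g[k−i]); the inner max lets the remainder stay uncut if that's better.
Small cases: g[2]=1, g[3]=2.
g[4] = 2×max(2,1) = 2×2 = 4
g[5] = 2×max(3,2) = 2×3 = 6
g[6] = 3×max(3,2) = 3×3 = 9
g[7] = 2×max(5,6) = 2×6 = 12
g[8] = 2×max(6,9) = 2×9 = 18
g[9] = 3×max(6,9) = 3×9 = 27
g[10] = 2×max(8,18) = 2×18 = 36
g[11] = 2×max(9,27) = 2×27 = 54
One optimal split: 3 + 3 + 3 + 2; product 3×3×3×2 = 54.

54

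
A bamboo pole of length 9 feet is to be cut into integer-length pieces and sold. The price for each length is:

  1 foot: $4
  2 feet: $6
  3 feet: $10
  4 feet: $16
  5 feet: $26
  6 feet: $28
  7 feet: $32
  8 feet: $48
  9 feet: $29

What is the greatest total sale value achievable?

Consider every possible first cut. v[k] is the best of p[i]+v[k−i] over all sellable i≤k.
v[1] = 4
v[2] = 8  (first piece 1, then v[1]=4)
v[3] = 12  (first piece 1, then v[2]=8)
v[4] = 16  (first piece 1, then v[3]=12)
v[5] = 26
v[6] = 30  (first piece 1, then v[5]=26)
v[7] = 34  (first piece 1, then v[6]=30)
v[8] = 48
v[9] = 52  (first piece 1, then v[8]=48)
One optimal cutting: 8 + 1 → $48 + $4 = $52.

52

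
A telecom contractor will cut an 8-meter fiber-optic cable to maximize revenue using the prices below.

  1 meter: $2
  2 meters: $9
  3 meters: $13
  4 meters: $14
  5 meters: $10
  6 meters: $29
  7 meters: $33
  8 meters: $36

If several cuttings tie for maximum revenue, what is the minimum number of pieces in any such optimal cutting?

2

Build r[k] bottom-up: r[k] = max over allowed piece i of (p[i] + r[k−i]).
r[1] = 2
r[2] = max(2+2, 9+0) = 9
r[3] = max(2+9, 9+2, 13+0) = 13
r[4] = max(2+13, 9+9, 13+2, 14+0) = 18
r[5] = max(2+18, 9+13, 13+9, 14+2, 10+0) = 22
r[6] = max(2+22, 9+18, 13+13, 14+9, 10+2, 29+0) = 29
r[7] = max(2+29, 9+22, 13+18, …, 29+2, 33+0) = 33
r[8] = max(2+33, 9+29, 13+22, …, 33+2, 36+0) = 38
Maximum revenue is $38.
Now minimize piece count subject to staying optimal: for each k, pieces[k] = 1 + min over i with p[i]+r[k−i]=r[k] of pieces[k−i].
pieces[5] = 2
pieces[6] = 1
pieces[7] = 1
pieces[8] = 2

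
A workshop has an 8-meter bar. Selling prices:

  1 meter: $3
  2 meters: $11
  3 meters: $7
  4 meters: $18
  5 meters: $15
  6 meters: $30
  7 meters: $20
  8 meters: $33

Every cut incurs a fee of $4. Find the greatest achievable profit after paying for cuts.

Consider every possible first cut. r[k] is the best of p[i]+r[k−i] over all sellable i≤k, charging 4 whenever i<k.
r[1] = 3
r[2] = max(3+3-4, 11+0) = 11
r[3] = max(3+11-4, 11+3-4, 7+0) = 10
r[4] = max(3+10-4, 11+11-4, 7+3-4, 18+0) = 18
r[5] = max(3+18-4, 11+10-4, 7+11-4, 18+3-4, 15+0) = 17
r[6] = max(3+17-4, 11+18-4, 7+10-4, 18+11-4, 15+3-4, 30+0) = 30
r[7] = max(3+30-4, 11+17-4, 7+18-4, …, 30+3-4, 20+0) = 29
r[8] = max(3+29-4, 11+30-4, 7+17-4, …, 20+3-4, 33+0) = 37
One optimal plan: pieces 6 + 2 (1 cut) → $41 − $4 = $37.

37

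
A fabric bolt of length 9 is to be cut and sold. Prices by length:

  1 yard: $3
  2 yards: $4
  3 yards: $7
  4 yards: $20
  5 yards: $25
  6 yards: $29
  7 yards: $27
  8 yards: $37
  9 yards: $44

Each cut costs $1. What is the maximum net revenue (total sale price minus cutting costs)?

44

Consider every possible first cut. v[k] is the best of p[i]+v[k−i] over all sellable i≤k, charging 1 whenever i<k.
v[1] = 3
v[2] = 5  (first piece 1, then v[1]=3)
v[3] = 7  (first piece 1, then v[2]=5)
v[4] = 20
v[5] = 25
v[6] = 29
v[7] = 31  (first piece 1, then v[6]=29)
v[8] = 39  (first piece 4, then v[4]=20)
v[9] = 44  (first piece 4, then v[5]=25)
One optimal plan: pieces 5 + 4 (1 cut) → $45 − $1 = $44.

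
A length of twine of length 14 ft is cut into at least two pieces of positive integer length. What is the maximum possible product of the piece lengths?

162

Fill m[k] for k=2..14: at each k try every first piece i and multiply by the better of (k−i) uncut or m[k−i].
m[2] = 1×max(1,0) = 1×1 = 1
m[3] = max(1×2, 2×1) = 2
m[4] = max(1×3, 2×2, 3×1) = 4
m[5] = max(1×4, 2×3, 3×2, 4×1) = 6
m[6] = max(1×6, 2×4, 3×3, 4×2, 5×1) = 9
m[7] = max(1×9, 2×6, 3×4, 4×3, 5×2, 6×1) = 12
m[8] = max(1×12, 2×9, 3×6, …, 6×2, 7×1) = 18
m[9] = max(1×18, 2×12, 3×9, …, 7×2, 8×1) = 27
m[10] = max(1×27, 2×18, 3×12, …, 8×2, 9×1) = 36
m[11] = max(1×36, 2×27, 3×18, …, 9×2, 10×1) = 54
m[12] = max(1×54, 2×36, 3×27, …, 10×2, 11×1) = 81
m[13] = max(1×81, 2×54, 3×36, …, 11×2, 12×1) = 108
m[14] = max(1×108, 2×81, 3×54, …, 12×2, 13×1) = 162
One optimal split: 3 + 3 + 3 + 3 + 2; product 3×3×3×3×2 = 162.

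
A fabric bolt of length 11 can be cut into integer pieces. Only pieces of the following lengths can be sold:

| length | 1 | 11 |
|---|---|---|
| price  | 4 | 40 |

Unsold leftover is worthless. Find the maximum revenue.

Consider every possible first cut. r[k] is the best of p[i]+r[k−i] over all sellable i≤k.
r[1] = 4
r[2] = 8  (first piece 1, then r[1]=4)
r[3] = 12  (first piece 1, then r[2]=8)
r[4] = 16  (first piece 1, then r[3]=12)
r[5] = 20  (first piece 1, then r[4]=16)
r[6] = 24  (first piece 1, then r[5]=20)
r[7] = 28  (first piece 1, then r[6]=24)
r[8] = 32  (first piece 1, then r[7]=28)
r[9] = 36  (first piece 1, then r[8]=32)
r[10] = 40  (first piece 1, then r[9]=36)
r[11] = 44  (first piece 1, then r[10]=40)
One optimal cutting: 1 + 1 + 1 + 1 + 1 + 1 + 1 + 1 + 1 + 1 + 1 → $44.

44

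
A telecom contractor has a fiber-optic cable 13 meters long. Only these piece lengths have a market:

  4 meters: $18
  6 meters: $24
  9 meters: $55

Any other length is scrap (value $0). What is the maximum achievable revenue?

73

Let r[k] be the best obtainable value from length k. For each k, try every first piece i and keep the best of price[i] + r[k−i].
r[1] = 0
r[2] = 0
r[3] = 0
r[4] = 18
r[5] = 18
r[6] = max(18+0, 24+0) = 24
r[7] = max(18+0, 24+0) = 24
r[8] = max(18+18, 24+0) = 36
r[9] = max(18+18, 24+0, 55+0) = 55
r[10] = max(18+24, 24+18, 55+0) = 55
r[11] = max(18+24, 24+18, 55+0) = 55
r[12] = max(18+36, 24+24, 55+0) = 55
r[13] = max(18+55, 24+24, 55+18) = 73
One optimal cutting: 9 + 4 → $73.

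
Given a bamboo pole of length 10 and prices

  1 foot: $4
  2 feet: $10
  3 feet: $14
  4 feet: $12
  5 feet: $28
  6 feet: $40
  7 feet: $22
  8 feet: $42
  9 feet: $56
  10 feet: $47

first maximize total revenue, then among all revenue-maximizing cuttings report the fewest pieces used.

2

Let r[k] be the best obtainable value from length k. For each k, try every first piece i and keep the best of price[i] + r[k−i].
r[1] = 4
r[2] = 10
r[3] = 14  (first piece 1, then r[2]=10)
r[4] = 20  (first piece 2, then r[2]=10)
r[5] = 28
r[6] = 40
r[7] = 44  (first piece 1, then r[6]=40)
r[8] = 50  (first piece 2, then r[6]=40)
r[9] = 56
r[10] = 60  (first piece 1, then r[9]=56)
Maximum revenue is $60.
Now minimize piece count subject to staying optimal: for each k, pieces[k] = 1 + min over i with p[i]+r[k−i]=r[k] of pieces[k−i].
pieces[7] = 2
pieces[8] = 2
pieces[9] = 1
pieces[10] = 2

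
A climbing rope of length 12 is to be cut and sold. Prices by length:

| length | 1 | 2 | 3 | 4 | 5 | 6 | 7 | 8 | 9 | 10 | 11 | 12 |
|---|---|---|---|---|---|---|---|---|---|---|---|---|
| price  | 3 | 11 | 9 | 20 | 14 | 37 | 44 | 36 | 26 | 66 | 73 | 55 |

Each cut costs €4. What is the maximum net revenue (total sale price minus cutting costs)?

Let v[k] be the best obtainable value from length k. For each k, try every first piece i and keep the best of price[i] + v[k−i] minus the 4 cut fee when i<k.
v[1] = 3
v[2] = 11
v[3] = 10  (first piece 1, then v[2]=11)
v[4] = 20
v[5] = 19  (first piece 1, then v[4]=20)
v[6] = 37
v[7] = 44
v[8] = 44  (first piece 2, then v[6]=37)
v[9] = 51  (first piece 2, then v[7]=44)
v[10] = 66
v[11] = 73
v[12] = 73  (first piece 2, then v[10]=66)
One optimal plan: pieces 10 + 2 (1 cut) → €77 − €4 = €73.

73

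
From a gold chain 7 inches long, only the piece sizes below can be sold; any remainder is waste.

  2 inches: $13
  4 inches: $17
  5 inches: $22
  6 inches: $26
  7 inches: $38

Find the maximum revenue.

39

Let f[k] be the best obtainable value from length k. For each k, try every first piece i and keep the best of price[i] + f[k−i].
f[1] = 0
f[2] = 13
f[3] = 13
f[4] = 26  (first piece 2, then f[2]=13)
f[5] = 26
f[6] = 39  (first piece 2, then f[4]=26)
f[7] = 39
One optimal cutting: pieces 2 + 2 + 2 with 1 inch of scrap → $39.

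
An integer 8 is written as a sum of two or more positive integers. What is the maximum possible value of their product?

Let prod[k] be the best product for length k (with at least one cut). For each first piece i, the rest contributes max(k−i, prod[k−i]).
prod[2] = 1×max(1,0) = 1×1 = 1
prod[3] = 1×max(2,1) = 1×2 = 2
prod[4] = 2×max(2,1) = 2×2 = 4
prod[5] = 2×max(3,2) = 2×3 = 6
prod[6] = 3×max(3,2) = 3×3 = 9
prod[7] = 2×max(5,6) = 2×6 = 12
prod[8] = 2×max(6,9) = 2×9 = 18
One optimal split: 3 + 3 + 2; product 3×3×2 = 18.

18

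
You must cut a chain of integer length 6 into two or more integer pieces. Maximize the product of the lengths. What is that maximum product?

9

Let g[k] be the best product for length k (with at least one cut). For each first piece i, the rest contributes max(k−i, g[k−i]).
g[2] = 1×max(1,0) = 1×1 = 1
g[3] = max(1×2, 2×1) = 2
g[4] = max(1×3, 2×2, 3×1) = 4
g[5] = max(1×4, 2×3, 3×2, 4×1) = 6
g[6] = max(1×6, 2×4, 3×3, 4×2, 5×1) = 9
One optimal split: 3 + 3; product 3×3 = 9.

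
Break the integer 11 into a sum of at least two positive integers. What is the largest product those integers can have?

Let f[k] be the best product for length k (with at least one cut). For each first piece i, the rest contributes max(k−i, f[k−i]).
f[2] = 1×max(1,0) = 1×1 = 1
f[3] = 1×max(2,1) = 1×2 = 2
f[4] = 2×max(2,1) = 2×2 = 4
f[5] = 2×max(3,2) = 2×3 = 6
f[6] = 3×max(3,2) = 3×3 = 9
f[7] = 2×max(5,6) = 2×6 = 12
f[8] = 2×max(6,9) = 2×9 = 18
f[9] = 3×max(6,9) = 3×9 = 27
f[10] = 2×max(8,18) = 2×18 = 36
f[11] = 2×max(9,27) = 2×27 = 54
One optimal split: 3 + 3 + 3 + 2; product 3×3×3×2 = 54.

54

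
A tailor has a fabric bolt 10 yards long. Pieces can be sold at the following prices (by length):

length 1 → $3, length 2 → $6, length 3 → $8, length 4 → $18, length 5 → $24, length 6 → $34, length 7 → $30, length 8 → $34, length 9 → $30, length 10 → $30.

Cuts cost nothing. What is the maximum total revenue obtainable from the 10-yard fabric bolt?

52

Consider every possible first cut. R[k] is the best of p[i]+R[k−i] over all sellable i≤k.
R[1] = 3
R[2] = 6  (first piece 1, then R[1]=3)
R[3] = 9  (first piece 1, then R[2]=6)
R[4] = 18
R[5] = 24
R[6] = 34
R[7] = 37  (first piece 1, then R[6]=34)
R[8] = 40  (first piece 1, then R[7]=37)
R[9] = 43  (first piece 1, then R[8]=40)
R[10] = 52  (first piece 4, then R[6]=34)
One optimal cutting: 6 + 4 → $34 + $18 = $52.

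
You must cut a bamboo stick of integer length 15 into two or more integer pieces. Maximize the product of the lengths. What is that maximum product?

243

Define prod[k] = max over 1≤i<k of i · max(k−i, prod[k−i]); the inner max lets the remainder stay uncut if that's better.
prod[2] = 1·max(1,0) = 1·1 = 1
prod[3] = max(1·2, 2·1) = 2
prod[4] = max(1·3, 2·2, 3·1) = 4
prod[5] = max(1·4, 2·3, 3·2, 4·1) = 6
prod[6] = max(1·6, 2·4, 3·3, 4·2, 5·1) = 9
prod[7] = max(1·9, 2·6, 3·4, 4·3, 5·2, 6·1) = 12
prod[8] = max(1·12, 2·9, 3·6, …, 6·2, 7·1) = 18
prod[9] = max(1·18, 2·12, 3·9, …, 7·2, 8·1) = 27
prod[10] = max(1·27, 2·18, 3·12, …, 8·2, 9·1) = 36
prod[11] = max(1·36, 2·27, 3·18, …, 9·2, 10·1) = 54
prod[12] = max(1·54, 2·36, 3·27, …, 10·2, 11·1) = 81
prod[13] = max(1·81, 2·54, 3·36, …, 11·2, 12·1) = 108
prod[14] = max(1·108, 2·81, 3·54, …, 12·2, 13·1) = 162
prod[15] = max(1·162, 2·108, 3·81, …, 13·2, 14·1) = 243
One optimal split: 3 + 3 + 3 + 3 + 3; product 3·3·3·3·3 = 243.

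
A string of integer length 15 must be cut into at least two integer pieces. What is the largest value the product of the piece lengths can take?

Fill g[k] for k=2..15: at each k try every first piece i and multiply by the better of (k−i) uncut or g[k−i].
g[2] = 1·max(1,0) = 1·1 = 1
g[3] = 1·max(2,1) = 1·2 = 2
g[4] = 2·max(2,1) = 2·2 = 4
g[5] = 2·max(3,2) = 2·3 = 6
g[6] = 3·max(3,2) = 3·3 = 9
g[7] = 2·max(5,6) = 2·6 = 12
g[8] = 2·max(6,9) = 2·9 = 18
g[9] = 3·max(6,9) = 3·9 = 27
g[10] = 2·max(8,18) = 2·18 = 36
g[11] = 2·max(9,27) = 2·27 = 54
g[12] = 3·max(9,27) = 3·27 = 81
g[13] = 2·max(11,54) = 2·54 = 108
g[14] = 2·max(12,81) = 2·81 = 162
g[15] = 3·max(12,81) = 3·81 = 243
One optimal split: 3 + 3 + 3 + 3 + 3; product 3·3·3·3·3 = 243.

243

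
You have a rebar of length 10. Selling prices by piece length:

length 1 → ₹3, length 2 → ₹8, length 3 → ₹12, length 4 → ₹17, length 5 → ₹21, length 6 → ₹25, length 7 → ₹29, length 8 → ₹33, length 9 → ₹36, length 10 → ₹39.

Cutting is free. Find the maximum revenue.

42

Build r[k] bottom-up: r[k] = max over allowed piece i of (p[i] + r[k−i]).
r[1] = 3
r[2] = max(3+3, 8+0) = 8
r[3] = max(3+8, 8+3, 12+0) = 12
r[4] = max(3+12, 8+8, 12+3, 17+0) = 17
r[5] = max(3+17, 8+12, 12+8, 17+3, 21+0) = 21
r[6] = max(3+21, 8+17, 12+12, 17+8, 21+3, 25+0) = 25
r[7] = max(3+25, 8+21, 12+17, …, 25+3, 29+0) = 29
r[8] = max(3+29, 8+25, 12+21, …, 29+3, 33+0) = 34
r[9] = max(3+34, 8+29, 12+25, …, 33+3, 36+0) = 38
r[10] = max(3+38, 8+34, 12+29, …, 36+3, 39+0) = 42
One optimal cutting: 4 + 4 + 2 → ₹17 + ₹17 + ₹8 = ₹42.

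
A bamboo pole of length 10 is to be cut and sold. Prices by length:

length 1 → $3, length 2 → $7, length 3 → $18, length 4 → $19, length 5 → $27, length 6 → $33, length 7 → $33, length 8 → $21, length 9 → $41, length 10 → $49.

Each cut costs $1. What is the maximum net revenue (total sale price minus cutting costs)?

Build net[k] bottom-up: net[k] = max over allowed piece i of (p[i] + net[k−i]) − 1 per cut.
net[1] = 3
net[2] = 7
net[3] = 18
net[4] = 20  (first piece 1, then net[3]=18)
net[5] = 27
net[6] = 35  (first piece 3, then net[3]=18)
net[7] = 37  (first piece 1, then net[6]=35)
net[8] = 44  (first piece 3, then net[5]=27)
net[9] = 52  (first piece 3, then net[6]=35)
net[10] = 54  (first piece 1, then net[9]=52)
One optimal plan: pieces 3 + 3 + 3 + 1 (3 cuts) → $57 − $3 = $54.

54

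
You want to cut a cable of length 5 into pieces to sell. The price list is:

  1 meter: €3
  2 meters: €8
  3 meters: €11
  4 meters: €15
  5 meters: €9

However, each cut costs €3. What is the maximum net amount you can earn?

16

Build r[k] bottom-up: r[k] = max over allowed piece i of (p[i] + r[k−i]) − 3 per cut.
r[1] = 3
r[2] = 8
r[3] = 11
r[4] = 15
r[5] = 16  (first piece 2, then r[3]=11)
One optimal plan: pieces 3 + 2 (1 cut) → €19 − €3 = €16.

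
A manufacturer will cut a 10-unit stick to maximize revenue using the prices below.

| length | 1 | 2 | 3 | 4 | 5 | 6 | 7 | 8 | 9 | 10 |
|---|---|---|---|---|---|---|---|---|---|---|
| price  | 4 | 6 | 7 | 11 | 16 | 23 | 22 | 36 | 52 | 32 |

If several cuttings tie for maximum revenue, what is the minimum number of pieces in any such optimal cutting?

Build r[k] bottom-up: r[k] = max over allowed piece i of (p[i] + r[k−i]).
r[1] = 4
r[2] = max(4+4, 6+0) = 8
r[3] = max(4+8, 6+4, 7+0) = 12
r[4] = max(4+12, 6+8, 7+4, 11+0) = 16
r[5] = max(4+16, 6+12, 7+8, 11+4, 16+0) = 20
r[6] = max(4+20, 6+16, 7+12, 11+8, 16+4, 23+0) = 24
r[7] = max(4+24, 6+20, 7+16, …, 23+4, 22+0) = 28
r[8] = max(4+28, 6+24, 7+20, …, 22+4, 36+0) = 36
r[9] = max(4+36, 6+28, 7+24, …, 36+4, 52+0) = 52
r[10] = max(4+52, 6+36, 7+28, …, 52+4, 32+0) = 56
Maximum revenue is $56.
Now minimize piece count subject to staying optimal: for each k, pieces[k] = 1 + min over i with p[i]+r[k−i]=r[k] of pieces[k−i].
pieces[7] = 7
pieces[8] = 1
pieces[9] = 1
pieces[10] = 2

2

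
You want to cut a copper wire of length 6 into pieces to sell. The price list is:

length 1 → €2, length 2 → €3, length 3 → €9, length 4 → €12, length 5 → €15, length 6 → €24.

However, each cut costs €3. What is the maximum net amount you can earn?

Consider every possible first cut. v[k] is the best of p[i]+v[k−i] over all sellable i≤k, charging 3 whenever i<k.
v[1] = 2
v[2] = max(2+2-3, 3+0) = 3
v[3] = max(2+3-3, 3+2-3, 9+0) = 9
v[4] = max(2+9-3, 3+3-3, 9+2-3, 12+0) = 12
v[5] = max(2+12-3, 3+9-3, 9+3-3, 12+2-3, 15+0) = 15
v[6] = max(2+15-3, 3+12-3, 9+9-3, 12+3-3, 15+2-3, 24+0) = 24
Best is to make no cuts and sell whole for €24.

24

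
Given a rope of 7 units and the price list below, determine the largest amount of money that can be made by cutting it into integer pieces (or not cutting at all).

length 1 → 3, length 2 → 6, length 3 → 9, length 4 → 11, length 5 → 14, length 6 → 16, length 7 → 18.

Consider every possible first cut. r[k] is the best of p[i]+r[k−i] over all sellable i≤k.
r[1] = 3
r[2] = 6  (first piece 1, then r[1]=3)
r[3] = 9  (first piece 1, then r[2]=6)
r[4] = 12  (first piece 1, then r[3]=9)
r[5] = 15  (first piece 1, then r[4]=12)
r[6] = 18  (first piece 1, then r[5]=15)
r[7] = 21  (first piece 1, then r[6]=18)
One optimal cutting: 1 + 1 + 1 + 1 + 1 + 1 + 1 → 3 + 3 + 3 + 3 + 3 + 3 + 3 = 21.

21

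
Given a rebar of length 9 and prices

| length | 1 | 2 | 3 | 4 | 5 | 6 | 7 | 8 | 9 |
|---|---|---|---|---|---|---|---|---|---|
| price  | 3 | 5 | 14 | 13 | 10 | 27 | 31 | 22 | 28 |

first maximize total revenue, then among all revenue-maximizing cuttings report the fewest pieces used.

3

Consider every possible first cut. r[k] is the best of p[i]+r[k−i] over all sellable i≤k.
r[1] = 3
r[2] = max(3+3, 5+0) = 6
r[3] = max(3+6, 5+3, 14+0) = 14
r[4] = max(3+14, 5+6, 14+3, 13+0) = 17
r[5] = max(3+17, 5+14, 14+6, 13+3, 10+0) = 20
r[6] = max(3+20, 5+17, 14+14, 13+6, 10+3, 27+0) = 28
r[7] = max(3+28, 5+20, 14+17, …, 27+3, 31+0) = 31
r[8] = max(3+31, 5+28, 14+20, …, 31+3, 22+0) = 34
r[9] = max(3+34, 5+31, 14+28, …, 22+3, 28+0) = 42
Maximum revenue is ₹42.
Now minimize piece count subject to staying optimal: for each k, pieces[k] = 1 + min over i with p[i]+r[k−i]=r[k] of pieces[k−i].
pieces[6] = 2
pieces[7] = 1
pieces[8] = 2
pieces[9] = 3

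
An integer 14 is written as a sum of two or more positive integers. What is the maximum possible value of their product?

162

Define prod[k] = max over 1≤i<k of i · max(k−i, prod[k−i]); the inner max lets the remainder stay uncut if that's better.
prod[2] = 1×max(1,0) = 1×1 = 1
prod[3] = 1×max(2,1) = 1×2 = 2
prod[4] = 2×max(2,1) = 2×2 = 4
prod[5] = 2×max(3,2) = 2×3 = 6
prod[6] = 3×max(3,2) = 3×3 = 9
prod[7] = 2×max(5,6) = 2×6 = 12
prod[8] = 2×max(6,9) = 2×9 = 18
prod[9] = 3×max(6,9) = 3×9 = 27
prod[10] = 2×max(8,18) = 2×18 = 36
prod[11] = 2×max(9,27) = 2×27 = 54
prod[12] = 3×max(9,27) = 3×27 = 81
prod[13] = 2×max(11,54) = 2×54 = 108
prod[14] = 2×max(12,81) = 2×81 = 162
One optimal split: 3 + 3 + 3 + 3 + 2; product 3×3×3×3×2 = 162.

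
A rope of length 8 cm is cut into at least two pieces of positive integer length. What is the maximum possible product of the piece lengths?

18

Let P[k] be the best product for length k (with at least one cut). For each first piece i, the rest contributes max(k−i, P[k−i]).
P[2] = 1×max(1,0) = 1×1 = 1
P[3] = max(1×2, 2×1) = 2
P[4] = max(1×3, 2×2, 3×1) = 4
P[5] = max(1×4, 2×3, 3×2, 4×1) = 6
P[6] = max(1×6, 2×4, 3×3, 4×2, 5×1) = 9
P[7] = max(1×9, 2×6, 3×4, 4×3, 5×2, 6×1) = 12
P[8] = max(1×12, 2×9, 3×6, …, 6×2, 7×1) = 18
One optimal split: 3 + 3 + 2; product 3×3×2 = 18.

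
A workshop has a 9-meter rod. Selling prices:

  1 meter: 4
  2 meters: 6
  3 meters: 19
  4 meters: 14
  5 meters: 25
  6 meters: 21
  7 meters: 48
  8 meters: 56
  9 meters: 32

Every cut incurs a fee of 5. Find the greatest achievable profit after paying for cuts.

Let v[k] be the best obtainable value from length k. For each k, try every first piece i and keep the best of price[i] + v[k−i] minus the 5 cut fee when i<k.
v[1] = 4
v[2] = 6
v[3] = 19
v[4] = 18  (first piece 1, then v[3]=19)
v[5] = 25
v[6] = 33  (first piece 3, then v[3]=19)
v[7] = 48
v[8] = 56
v[9] = 55  (first piece 1, then v[8]=56)
One optimal plan: pieces 8 + 1 (1 cut) → 60 − 5 = 55.

55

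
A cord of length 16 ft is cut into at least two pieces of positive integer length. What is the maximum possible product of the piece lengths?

Let prod[k] be the best product for length k (with at least one cut). For each first piece i, the rest contributes max(k−i, prod[k−i]).
prod[2] = 1*max(1,0) = 1*1 = 1
prod[3] = 1*max(2,1) = 1*2 = 2
prod[4] = 2*max(2,1) = 2*2 = 4
prod[5] = 2*max(3,2) = 2*3 = 6
prod[6] = 3*max(3,2) = 3*3 = 9
prod[7] = 2*max(5,6) = 2*6 = 12
prod[8] = 2*max(6,9) = 2*9 = 18
prod[9] = 3*max(6,9) = 3*9 = 27
prod[10] = 2*max(8,18) = 2*18 = 36
prod[11] = 2*max(9,27) = 2*27 = 54
prod[12] = 3*max(9,27) = 3*27 = 81
prod[13] = 2*max(11,54) = 2*54 = 108
prod[14] = 2*max(12,81) = 2*81 = 162
prod[15] = 3*max(12,81) = 3*81 = 243
prod[16] = 2*max(14,162) = 2*162 = 324
One optimal split: 3 + 3 + 3 + 3 + 2 + 2; product 3*3*3*3*2*2 = 324.

324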